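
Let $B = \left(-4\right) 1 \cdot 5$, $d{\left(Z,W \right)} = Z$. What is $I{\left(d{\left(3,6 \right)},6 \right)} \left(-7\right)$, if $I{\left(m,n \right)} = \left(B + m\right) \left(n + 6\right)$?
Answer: $1428$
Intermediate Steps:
$B = -20$ ($B = \left(-4\right) 5 = -20$)
$I{\left(m,n \right)} = \left(-20 + m\right) \left(6 + n\right)$ ($I{\left(m,n \right)} = \left(-20 + m\right) \left(n + 6\right) = \left(-20 + m\right) \left(6 + n\right)$)
$I{\left(d{\left(3,6 \right)},6 \right)} \left(-7\right) = \left(-120 - 120 + 6 \cdot 3 + 3 \cdot 6\right) \left(-7\right) = \left(-120 - 120 + 18 + 18\right) \left(-7\right) = \left(-204\right) \left(-7\right) = 1428$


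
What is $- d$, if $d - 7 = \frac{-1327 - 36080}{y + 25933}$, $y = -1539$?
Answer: $- \frac{133351}{24394} \approx -5.4666$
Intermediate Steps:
$d = \frac{133351}{24394}$ ($d = 7 + \frac{-1327 - 36080}{-1539 + 25933} = 7 - \frac{37407}{24394} = \frac{133351}{24394} \approx 5.4666$)
$- d = \left(-1\right) \frac{133351}{24394} = - \frac{133351}{24394}$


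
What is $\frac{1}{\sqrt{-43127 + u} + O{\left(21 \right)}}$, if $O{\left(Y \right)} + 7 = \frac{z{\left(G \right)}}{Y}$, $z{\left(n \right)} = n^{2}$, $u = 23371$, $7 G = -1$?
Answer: $- \frac{3705429}{10485165800} - \frac{1058841 i \sqrt{4939}}{10485165800} \approx -0.0003534 - 0.007097 i$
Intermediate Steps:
$G = - \frac{1}{7}$ ($G = \frac{1}{7} \left(-1\right) = - \frac{1}{7} \approx -0.14286$)
$O{\left(Y \right)} = -7 + \frac{1}{49 Y}$ ($O{\left(Y \right)} = -7 + \frac{\left(- \frac{1}{7}\right)^{2}}{Y} = -7 + \frac{1}{49 Y}$)
$\frac{1}{\sqrt{-43127 + u} + O{\left(21 \right)}} = \frac{1}{\sqrt{-43127 + 23371} - \left(7 - \frac{1}{49 \cdot 21}\right)} = \frac{1}{\sqrt{-19756} + \left(-7 + \frac{1}{49} \cdot \frac{1}{21}\right)} = \frac{1}{2 i \sqrt{4939} + \left(-7 + \frac{1}{1029}\right)} = \frac{1}{2 i \sqrt{4939} - \frac{7202}{1029}} = \frac{1}{- \frac{7202}{1029} + 2 i \sqrt{4939}}$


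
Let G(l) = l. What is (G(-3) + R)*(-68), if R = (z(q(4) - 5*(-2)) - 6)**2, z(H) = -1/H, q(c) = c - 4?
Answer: -58157/25 ≈ -2326.3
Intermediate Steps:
q(c) = -4 + c
R = 3721/100 (R = (-1/((-4 + 4) - 5*(-2)) - 6)**2 = (-1/(0 + 10) - 6)**2 = (-1/10 - 6)**2 = (-61/10)**2 = 3721/100 ≈ 37.210)
(G(-3) + R)*(-68) = (-3 + 3721/100)*(-68) = (3421/100)*(-68) = -58157/25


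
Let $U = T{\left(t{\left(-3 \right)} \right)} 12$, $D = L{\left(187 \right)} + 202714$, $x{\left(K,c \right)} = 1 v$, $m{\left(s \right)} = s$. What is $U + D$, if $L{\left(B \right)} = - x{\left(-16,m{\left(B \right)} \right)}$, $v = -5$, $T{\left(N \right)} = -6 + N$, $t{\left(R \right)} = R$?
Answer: $202611$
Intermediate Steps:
$x{\left(K,c \right)} = -5$ ($x{\left(K,c \right)} = 1 \left(-5\right) = -5$)
$L{\left(B \right)} = 5$ ($L{\left(B \right)} = \left(-1\right) \left(-5\right) = 5$)
$D = 202719$ ($D = 5 + 202714 = 202719$)
$U = -108$ ($U = \left(-6 - 3\right) 12 = \left(-9\right) 12 = -108$)
$U + D = -108 + 202719 = 202611$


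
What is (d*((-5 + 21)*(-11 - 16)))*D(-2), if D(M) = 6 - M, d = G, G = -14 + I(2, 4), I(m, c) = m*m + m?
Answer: 27648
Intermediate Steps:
I(m, c) = m + m² (I(m, c) = m² + m = m + m²)
G = -8 (G = -14 + 2*(1 + 2) = -14 + 2*3 = -14 + 6 = -8)
d = -8
(d*((-5 + 21)*(-11 - 16)))*D(-2) = (-8*(-5 + 21)*(-11 - 16))*(6 - 1*(-2)) = (-128*(-27))*(6 + 2) = -8*(-432)*8 = 3456*8 = 27648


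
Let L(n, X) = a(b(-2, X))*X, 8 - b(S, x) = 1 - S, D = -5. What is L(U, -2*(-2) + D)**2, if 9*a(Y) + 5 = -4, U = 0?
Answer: 1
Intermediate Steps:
b(S, x) = 7 + S (b(S, x) = 8 - (1 - S) = 8 + (-1 + S) = 7 + S)
a(Y) = -1 (a(Y) = -5/9 + (1/9)*(-4) = -5/9 - 4/9 = -1)
L(n, X) = -X
L(U, -2*(-2) + D)**2 = (-(-2*(-2) - 5))**2 = (-(4 - 5))**2 = (-1*(-1))**2 = 1**2 = 1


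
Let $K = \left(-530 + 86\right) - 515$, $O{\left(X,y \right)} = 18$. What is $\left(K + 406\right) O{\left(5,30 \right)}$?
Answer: $-9954$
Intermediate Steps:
$K = -959$ ($K = -444 - 515 = -959$)
$\left(K + 406\right) O{\left(5,30 \right)} = \left(-959 + 406\right) 18 = \left(-553\right) 18 = -9954$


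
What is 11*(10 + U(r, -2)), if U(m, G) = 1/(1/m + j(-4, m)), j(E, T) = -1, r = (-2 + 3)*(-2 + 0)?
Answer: 308/3 ≈ 102.67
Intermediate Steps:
r = -2 (r = 1*(-2) = -2)
U(m, G) = 1/(-1 + 1/m) (U(m, G) = 1/(1/m - 1) = 1/(-1 + 1/m))
11*(10 + U(r, -2)) = 11*(10 - 2/(1 - 1*(-2))) = 11*(10 - 2/(1 + 2)) = 11*(10 - 2/3) = 11*(10 - 2*⅓) = 11*(10 - ⅔) = 11*(28/3) = 308/3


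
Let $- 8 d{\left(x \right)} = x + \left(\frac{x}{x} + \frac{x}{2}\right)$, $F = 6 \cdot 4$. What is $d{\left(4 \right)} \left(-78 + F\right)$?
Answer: $\frac{189}{4} \approx 47.25$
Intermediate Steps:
$F = 24$
$d{\left(x \right)} = - \frac{1}{8} - \frac{3 x}{16}$ ($d{\left(x \right)} = - \frac{x + \left(\frac{x}{x} + \frac{x}{2}\right)}{8} = - \frac{x + \left(1 + x \frac{1}{2}\right)}{8} = - \frac{x + \left(1 + \frac{x}{2}\right)}{8} = - \frac{1 + \frac{3 x}{2}}{8} = - \frac{1}{8} - \frac{3 x}{16}$)
$d{\left(4 \right)} \left(-78 + F\right) = \left(- \frac{1}{8} - \frac{3}{4}\right) \left(-78 + 24\right) = \left(- \frac{1}{8} - \frac{3}{4}\right) \left(-54\right) = \left(- \frac{7}{8}\right) \left(-54\right) = \frac{189}{4}$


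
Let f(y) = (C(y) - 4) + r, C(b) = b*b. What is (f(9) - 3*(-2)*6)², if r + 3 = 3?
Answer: 12769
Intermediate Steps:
C(b) = b²
r = 0 (r = -3 + 3 = 0)
f(y) = -4 + y² (f(y) = (y² - 4) + 0 = (-4 + y²) + 0 = -4 + y²)
(f(9) - 3*(-2)*6)² = ((-4 + 9²) - 3*(-2)*6)² = ((-4 + 81) + 6*6)² = (77 + 36)² = 113² = 12769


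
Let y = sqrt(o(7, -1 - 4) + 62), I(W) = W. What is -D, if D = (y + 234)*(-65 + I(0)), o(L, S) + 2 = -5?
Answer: 15210 + 65*sqrt(55) ≈ 15692.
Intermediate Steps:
o(L, S) = -7 (o(L, S) = -2 - 5 = -7)
y = sqrt(55) (y = sqrt(-7 + 62) = sqrt(55) ≈ 7.4162)
D = -15210 - 65*sqrt(55) (D = (sqrt(55) + 234)*(-65 + 0) = (234 + sqrt(55))*(-65) = -15210 - 65*sqrt(55) ≈ -15692.)
-D = -(-15210 - 65*sqrt(55)) = 15210 + 65*sqrt(55)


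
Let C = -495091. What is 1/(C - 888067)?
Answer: -1/1383158 ≈ -7.2298e-7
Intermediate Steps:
1/(C - 888067) = 1/(-495091 - 888067) = 1/(-1383158) = -1/1383158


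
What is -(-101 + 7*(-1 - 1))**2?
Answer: -13225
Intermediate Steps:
-(-101 + 7*(-1 - 1))**2 = -(-101 + 7*(-2))**2 = -(-101 - 14)**2 = -1*(-115)**2 = -1*13225 = -13225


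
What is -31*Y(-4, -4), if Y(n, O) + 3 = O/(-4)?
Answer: 62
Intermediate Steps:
Y(n, O) = -3 - O/4 (Y(n, O) = -3 + O/(-4) = -3 + O*(-¼) = -3 - O/4)
-31*Y(-4, -4) = -31*(-3 - ¼*(-4)) = -31*(-3 + 1) = -31*(-2) = 62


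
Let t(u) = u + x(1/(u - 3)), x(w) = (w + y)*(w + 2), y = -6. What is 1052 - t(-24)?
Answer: 793043/729 ≈ 1087.8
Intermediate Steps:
x(w) = (-6 + w)*(2 + w) (x(w) = (w - 6)*(w + 2) = (-6 + w)*(2 + w))
t(u) = -12 + u + (-3 + u)⁻² - 4/(-3 + u) (t(u) = u + (-12 + (1/(u - 3))² - 4/(u - 3)) = u + (-12 + (1/(-3 + u))² - 4/(-3 + u)) = u + (-12 + (-3 + u)⁻² - 4/(-3 + u)) = -12 + u + (-3 + u)⁻² - 4/(-3 + u))
1052 - t(-24) = 1052 - (-95 + (-24)³ - 18*(-24)² + 77*(-24))/(9 + (-24)² - 6*(-24)) = 1052 - (-95 - 13824 - 18*576 - 1848)/(9 + 576 + 144) = 1052 - (-95 - 13824 - 10368 - 1848)/729 = 1052 - (-26135)/729 = 1052 - 1*(-26135/729) = 1052 + 26135/729 = 793043/729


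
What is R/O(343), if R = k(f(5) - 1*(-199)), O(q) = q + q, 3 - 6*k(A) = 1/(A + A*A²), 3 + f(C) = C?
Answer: 24362405/33425221032 ≈ 0.00072886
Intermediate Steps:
f(C) = -3 + C
k(A) = ½ - 1/(6*(A + A³)) (k(A) = ½ - 1/(6*(A + A*A²)) = ½ - 1/(6*(A + A³)))
O(q) = 2*q
R = 24362405/48724812 (R = (-1 + 3*((-3 + 5) - 1*(-199)) + 3*((-3 + 5) - 1*(-199))³)/(6*((-3 + 5) - 1*(-199))*(1 + ((-3 + 5) - 1*(-199))²)) = (-1 + 3*(2 + 199) + 3*(2 + 199)³)/(6*(2 + 199)*(1 + (2 + 199)²)) = (⅙)*(-1 + 3*201 + 3*201³)/(201*(1 + 201²)) = (⅙)*(1/201)*(-1 + 603 + 3*8120601)/(1 + 40401) = (⅙)*(1/201)*(-1 + 603 + 24361803)/40402 = (⅙)*(1/201)*(1/40402)*24362405 = 24362405/48724812 ≈ 0.50000)
R/O(343) = 24362405/(48724812*((2*343))) = (24362405/48724812)/686 = (24362405/48724812)*(1/686) = 24362405/33425221032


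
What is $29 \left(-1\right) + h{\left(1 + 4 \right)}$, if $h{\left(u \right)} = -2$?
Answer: $-31$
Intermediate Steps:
$29 \left(-1\right) + h{\left(1 + 4 \right)} = 29 \left(-1\right) - 2 = -29 - 2 = -31$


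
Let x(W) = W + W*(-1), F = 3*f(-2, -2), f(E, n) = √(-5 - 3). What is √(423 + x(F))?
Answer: 3*√47 ≈ 20.567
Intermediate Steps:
f(E, n) = 2*I*√2 (f(E, n) = √(-8) = 2*I*√2)
F = 6*I*√2 (F = 3*(2*I*√2) = 6*I*√2 ≈ 8.4853*I)
x(W) = 0 (x(W) = W - W = 0)
√(423 + x(F)) = √(423 + 0) = √423 = 3*√47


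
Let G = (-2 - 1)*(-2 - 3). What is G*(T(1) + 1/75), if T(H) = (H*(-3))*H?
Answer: -224/5 ≈ -44.800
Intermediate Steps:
G = 15 (G = -3*(-5) = 15)
T(H) = -3*H**2 (T(H) = (-3*H)*H = -3*H**2)
G*(T(1) + 1/75) = 15*(-3*1**2 + 1/75) = 15*(-3*1 + 1/75) = 15*(-3 + 1/75) = 15*(-224/75) = -224/5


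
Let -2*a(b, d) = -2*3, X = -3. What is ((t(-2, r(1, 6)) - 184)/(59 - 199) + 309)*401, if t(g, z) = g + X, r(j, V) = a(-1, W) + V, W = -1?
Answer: 2489007/20 ≈ 1.2445e+5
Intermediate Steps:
a(b, d) = 3 (a(b, d) = -(-1)*3 = -1/2*(-6) = 3)
r(j, V) = 3 + V
t(g, z) = -3 + g (t(g, z) = g - 3 = -3 + g)
((t(-2, r(1, 6)) - 184)/(59 - 199) + 309)*401 = (((-3 - 2) - 184)/(59 - 199) + 309)*401 = ((-5 - 184)/(-140) + 309)*401 = (-189*(-1/140) + 309)*401 = (27/20 + 309)*401 = (6207/20)*401 = 2489007/20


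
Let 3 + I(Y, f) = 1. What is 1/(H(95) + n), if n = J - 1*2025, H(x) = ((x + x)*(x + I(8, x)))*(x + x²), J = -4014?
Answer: 1/161144361 ≈ 6.2056e-9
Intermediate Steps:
I(Y, f) = -2 (I(Y, f) = -3 + 1 = -2)
H(x) = 2*x*(-2 + x)*(x + x²) (H(x) = ((x + x)*(x - 2))*(x + x²) = ((2*x)*(-2 + x))*(x + x²) = (2*x*(-2 + x))*(x + x²) = 2*x*(-2 + x)*(x + x²))
n = -6039 (n = -4014 - 1*2025 = -4014 - 2025 = -6039)
1/(H(95) + n) = 1/(2*95²*(-2 + 95² - 1*95) - 6039) = 1/(2*9025*(-2 + 9025 - 95) - 6039) = 1/(2*9025*8928 - 6039) = 1/(161150400 - 6039) = 1/161144361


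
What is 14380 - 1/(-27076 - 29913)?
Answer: 819501821/56989 ≈ 14380.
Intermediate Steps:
14380 - 1/(-27076 - 29913) = 14380 - 1/(-56989) = 14380 - 1*(-1/56989) = 14380 + 1/56989 = 819501821/56989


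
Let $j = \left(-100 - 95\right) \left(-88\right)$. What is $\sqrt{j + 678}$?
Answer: $3 \sqrt{1982} \approx 133.56$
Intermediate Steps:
$j = 17160$ ($j = \left(-195\right) \left(-88\right) = 17160$)
$\sqrt{j + 678} = \sqrt{17160 + 678} = \sqrt{17838} = 3 \sqrt{1982}$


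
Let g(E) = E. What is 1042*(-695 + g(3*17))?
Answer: -671048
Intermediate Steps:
1042*(-695 + g(3*17)) = 1042*(-695 + 3*17) = 1042*(-695 + 51) = 1042*(-644) = -671048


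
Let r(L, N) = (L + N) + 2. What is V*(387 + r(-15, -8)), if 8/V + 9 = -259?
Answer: -732/67 ≈ -10.925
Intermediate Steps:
V = -2/67 (V = 8/(-9 - 259) = 8/(-268) = 8*(-1/268) = -2/67 ≈ -0.029851)
r(L, N) = 2 + L + N
V*(387 + r(-15, -8)) = -2*(387 + (2 - 15 - 8))/67 = -2*(387 - 21)/67 = -2/67*366 = -732/67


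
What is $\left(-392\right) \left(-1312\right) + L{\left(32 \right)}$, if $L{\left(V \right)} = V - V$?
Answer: $514304$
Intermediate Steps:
$L{\left(V \right)} = 0$
$\left(-392\right) \left(-1312\right) + L{\left(32 \right)} = \left(-392\right) \left(-1312\right) + 0 = 514304 + 0 = 514304$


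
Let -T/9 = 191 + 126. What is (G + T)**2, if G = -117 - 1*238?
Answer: 10291264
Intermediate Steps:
T = -2853 (T = -9*(191 + 126) = -9*317 = -2853)
G = -355 (G = -117 - 238 = -355)
(G + T)**2 = (-355 - 2853)**2 = (-3208)**2 = 10291264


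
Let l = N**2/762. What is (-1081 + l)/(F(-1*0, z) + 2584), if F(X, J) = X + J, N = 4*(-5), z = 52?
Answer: -411661/1004316 ≈ -0.40989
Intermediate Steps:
N = -20
l = 200/381 (l = (-20)**2/762 = 400*(1/762) = 200/381 ≈ 0.52493)
F(X, J) = J + X
(-1081 + l)/(F(-1*0, z) + 2584) = (-1081 + 200/381)/((52 - 1*0) + 2584) = -411661/(381*((52 + 0) + 2584)) = -411661/(381*(52 + 2584)) = -411661/381/2636 = -411661/381*1/2636 = -411661/1004316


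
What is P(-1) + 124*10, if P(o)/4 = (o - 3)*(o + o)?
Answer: 1272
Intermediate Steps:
P(o) = 8*o*(-3 + o) (P(o) = 4*((o - 3)*(o + o)) = 4*((-3 + o)*(2*o)) = 4*(2*o*(-3 + o)) = 8*o*(-3 + o))
P(-1) + 124*10 = 8*(-1)*(-3 - 1) + 124*10 = 8*(-1)*(-4) + 1240 = 32 + 1240 = 1272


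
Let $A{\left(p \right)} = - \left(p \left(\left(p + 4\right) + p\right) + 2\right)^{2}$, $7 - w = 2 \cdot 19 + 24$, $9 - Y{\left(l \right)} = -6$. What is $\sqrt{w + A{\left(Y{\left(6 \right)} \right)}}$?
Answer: $7 i \sqrt{5351} \approx 512.05 i$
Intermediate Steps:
$Y{\left(l \right)} = 15$ ($Y{\left(l \right)} = 9 - -6 = 9 + 6 = 15$)
$w = -55$ ($w = 7 - \left(2 \cdot 19 + 24\right) = 7 - \left(38 + 24\right) = 7 - 62 = -55$)
$A{\left(p \right)} = - \left(2 + p \left(4 + 2 p\right)\right)^{2}$ ($A{\left(p \right)} = - \left(p \left(\left(4 + p\right) + p\right) + 2\right)^{2} = - \left(p \left(4 + 2 p\right) + 2\right)^{2} = - \left(2 + p \left(4 + 2 p\right)\right)^{2}$)
$\sqrt{w + A{\left(Y{\left(6 \right)} \right)}} = \sqrt{-55 - 4 \left(1 + 15^{2} + 2 \cdot 15\right)^{2}} = \sqrt{-55 - 4 \left(1 + 225 + 30\right)^{2}} = \sqrt{-55 - 4 \cdot 256^{2}} = \sqrt{-55 - 262144} = \sqrt{-262199} = 7 i \sqrt{5351}$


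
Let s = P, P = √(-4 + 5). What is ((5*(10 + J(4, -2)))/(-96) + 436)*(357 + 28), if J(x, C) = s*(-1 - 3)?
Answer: 2683835/16 ≈ 1.6774e+5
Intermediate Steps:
P = 1 (P = √1 = 1)
s = 1
J(x, C) = -4 (J(x, C) = 1*(-1 - 3) = 1*(-4) = -4)
((5*(10 + J(4, -2)))/(-96) + 436)*(357 + 28) = ((5*(10 - 4))/(-96) + 436)*(357 + 28) = ((5*6)*(-1/96) + 436)*385 = (30*(-1/96) + 436)*385 = (-5/16 + 436)*385 = (6971/16)*385 = 2683835/16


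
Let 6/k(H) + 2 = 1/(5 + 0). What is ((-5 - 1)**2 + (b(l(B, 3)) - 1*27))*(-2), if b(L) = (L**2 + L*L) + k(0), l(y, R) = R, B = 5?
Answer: -142/3 ≈ -47.333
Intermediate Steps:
k(H) = -10/3 (k(H) = 6/(-2 + 1/(5 + 0)) = 6/(-2 + 1/5) = 6/(-9/5) = 6*(-5/9) = -10/3)
b(L) = -10/3 + 2*L**2 (b(L) = (L**2 + L*L) - 10/3 = (L**2 + L**2) - 10/3 = 2*L**2 - 10/3 = -10/3 + 2*L**2)
((-5 - 1)**2 + (b(l(B, 3)) - 1*27))*(-2) = ((-5 - 1)**2 + ((-10/3 + 2*3**2) - 1*27))*(-2) = ((-6)**2 + ((-10/3 + 2*9) - 27))*(-2) = (36 + ((-10/3 + 18) - 27))*(-2) = (36 + (44/3 - 27))*(-2) = (36 - 37/3)*(-2) = (71/3)*(-2) = -142/3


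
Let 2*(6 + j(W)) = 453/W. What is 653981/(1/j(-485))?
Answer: -4102422813/970 ≈ -4.2293e+6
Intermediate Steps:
j(W) = -6 + 453/(2*W) (j(W) = -6 + (453/W)/2 = -6 + 453/(2*W))
653981/(1/j(-485)) = 653981/(1/(-6 + (453/2)/(-485))) = 653981/(1/(-6 + (453/2)*(-1/485))) = 653981/(1/(-6 - 453/970)) = 653981/(1/(-6273/970)) = 653981/(-970/6273) = 653981*(-6273/970) = -4102422813/970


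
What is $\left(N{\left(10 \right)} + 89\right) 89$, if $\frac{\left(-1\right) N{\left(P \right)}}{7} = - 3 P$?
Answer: $26611$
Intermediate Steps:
$N{\left(P \right)} = 21 P$ ($N{\left(P \right)} = - 7 \left(- 3 P\right) = 21 P$)
$\left(N{\left(10 \right)} + 89\right) 89 = \left(21 \cdot 10 + 89\right) 89 = \left(210 + 89\right) 89 = 299 \cdot 89 = 26611$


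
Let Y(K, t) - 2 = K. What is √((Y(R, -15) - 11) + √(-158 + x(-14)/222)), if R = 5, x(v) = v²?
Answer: 2*√(-12321 + 111*I*√120990)/111 ≈ 2.1398 + 2.9289*I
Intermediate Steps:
Y(K, t) = 2 + K
√((Y(R, -15) - 11) + √(-158 + x(-14)/222)) = √(((2 + 5) - 11) + √(-158 + (-14)²/222)) = √((7 - 11) + √(-158 + 196*(1/222))) = √(-4 + √(-158 + 98/111)) = √(-4 + √(-17440/111)) = √(-4 + 4*I*√120990/111)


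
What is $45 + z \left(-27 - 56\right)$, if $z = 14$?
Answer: $-1117$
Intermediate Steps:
$45 + z \left(-27 - 56\right) = 45 + 14 \left(-27 - 56\right) = 45 + 14 \left(-83\right) = 45 - 1162 = -1117$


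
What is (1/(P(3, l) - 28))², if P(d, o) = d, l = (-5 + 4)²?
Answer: 1/625 ≈ 0.0016000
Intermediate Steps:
l = 1 (l = (-1)² = 1)
(1/(P(3, l) - 28))² = (1/(3 - 28))² = (1/(-25))² = (-1/25)² = 1/625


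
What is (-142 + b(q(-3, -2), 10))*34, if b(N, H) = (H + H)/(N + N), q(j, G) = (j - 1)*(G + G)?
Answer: -19227/4 ≈ -4806.8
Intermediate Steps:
q(j, G) = 2*G*(-1 + j) (q(j, G) = (-1 + j)*(2*G) = 2*G*(-1 + j))
b(N, H) = H/N (b(N, H) = (2*H)/((2*N)) = (2*H)*(1/(2*N)) = H/N)
(-142 + b(q(-3, -2), 10))*34 = (-142 + 10/((2*(-2)*(-1 - 3))))*34 = (-142 + 10/((2*(-2)*(-4))))*34 = (-142 + 10/16)*34 = (-142 + 10*(1/16))*34 = (-142 + 5/8)*34 = -1131/8*34 = -19227/4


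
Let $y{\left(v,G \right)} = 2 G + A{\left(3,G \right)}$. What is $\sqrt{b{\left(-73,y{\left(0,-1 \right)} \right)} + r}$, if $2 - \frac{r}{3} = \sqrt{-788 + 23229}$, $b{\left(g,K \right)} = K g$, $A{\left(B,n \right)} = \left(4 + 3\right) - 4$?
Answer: $\sqrt{-67 - 3 \sqrt{22441}} \approx 22.725 i$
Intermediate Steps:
$A{\left(B,n \right)} = 3$ ($A{\left(B,n \right)} = 7 - 4 = 3$)
$y{\left(v,G \right)} = 3 + 2 G$ ($y{\left(v,G \right)} = 2 G + 3 = 3 + 2 G$)
$r = 6 - 3 \sqrt{22441}$ ($r = 6 - 3 \sqrt{-788 + 23229} = 6 - 3 \sqrt{22441} \approx -443.41$)
$\sqrt{b{\left(-73,y{\left(0,-1 \right)} \right)} + r} = \sqrt{\left(3 + 2 \left(-1\right)\right) \left(-73\right) + \left(6 - 3 \sqrt{22441}\right)} = \sqrt{\left(3 - 2\right) \left(-73\right) + \left(6 - 3 \sqrt{22441}\right)} = \sqrt{1 \left(-73\right) + \left(6 - 3 \sqrt{22441}\right)} = \sqrt{-73 + \left(6 - 3 \sqrt{22441}\right)} = \sqrt{-67 - 3 \sqrt{22441}}$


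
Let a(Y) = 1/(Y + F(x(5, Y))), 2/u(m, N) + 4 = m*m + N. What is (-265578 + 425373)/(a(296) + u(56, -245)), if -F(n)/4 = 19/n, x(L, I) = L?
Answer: 647704743660/17243 ≈ 3.7563e+7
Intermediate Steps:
F(n) = -76/n
u(m, N) = 2/(-4 + N + m**2) (u(m, N) = 2/(-4 + (m*m + N)) = 2/(-4 + (m**2 + N)) = 2/(-4 + (N + m**2)) = 2/(-4 + N + m**2))
a(Y) = 1/(-76/5 + Y) (a(Y) = 1/(Y - 76/5) = 1/(-76/5 + Y))
(-265578 + 425373)/(a(296) + u(56, -245)) = (-265578 + 425373)/(5/(-76 + 5*296) + 2/(-4 - 245 + 56**2)) = 159795/(5/(-76 + 1480) + 2/(-4 - 245 + 3136)) = 159795/(5/1404 + 2/2887) = 159795/(17243/4053348) = 159795*(4053348/17243) = 647704743660/17243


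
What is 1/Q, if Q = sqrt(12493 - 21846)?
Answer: -I*sqrt(9353)/9353 ≈ -0.01034*I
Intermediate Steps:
Q = I*sqrt(9353) (Q = sqrt(-9353) = I*sqrt(9353) ≈ 96.711*I)
1/Q = 1/(I*sqrt(9353)) = -I*sqrt(9353)/9353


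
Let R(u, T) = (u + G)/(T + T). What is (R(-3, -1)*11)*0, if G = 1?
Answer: 0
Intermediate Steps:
R(u, T) = (1 + u)/(2*T) (R(u, T) = (u + 1)/(T + T) = (1 + u)/((2*T)) = (1 + u)*(1/(2*T)) = (1 + u)/(2*T))
(R(-3, -1)*11)*0 = (((½)*(1 - 3)/(-1))*11)*0 = (((½)*(-1)*(-2))*11)*0 = (1*11)*0 = 11*0 = 0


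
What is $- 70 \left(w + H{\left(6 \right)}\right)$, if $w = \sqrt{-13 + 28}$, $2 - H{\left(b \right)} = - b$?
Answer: $-560 - 70 \sqrt{15} \approx -831.11$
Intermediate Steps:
$H{\left(b \right)} = 2 + b$ ($H{\left(b \right)} = 2 - - b = 2 + b$)
$w = \sqrt{15} \approx 3.873$
$- 70 \left(w + H{\left(6 \right)}\right) = - 70 \left(\sqrt{15} + \left(2 + 6\right)\right) = - 70 \left(\sqrt{15} + 8\right) = - 70 \left(8 + \sqrt{15}\right) = -560 - 70 \sqrt{15}$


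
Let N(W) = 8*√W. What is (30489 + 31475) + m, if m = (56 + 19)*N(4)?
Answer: 63164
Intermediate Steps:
m = 1200 (m = (56 + 19)*(8*√4) = 75*(8*2) = 75*16 = 1200)
(30489 + 31475) + m = (30489 + 31475) + 1200 = 61964 + 1200 = 63164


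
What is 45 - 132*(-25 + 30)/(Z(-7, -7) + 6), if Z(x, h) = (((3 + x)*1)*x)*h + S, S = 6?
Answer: 2235/46 ≈ 48.587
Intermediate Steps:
Z(x, h) = 6 + h*x*(3 + x) (Z(x, h) = (((3 + x)*1)*x)*h + 6 = ((3 + x)*x)*h + 6 = (x*(3 + x))*h + 6 = h*x*(3 + x) + 6 = 6 + h*x*(3 + x))
45 - 132*(-25 + 30)/(Z(-7, -7) + 6) = 45 - 132*(-25 + 30)/((6 - 7*(-7)² + 3*(-7)*(-7)) + 6) = 45 - 660/((6 - 7*49 + 147) + 6) = 45 - 660/((6 - 343 + 147) + 6) = 45 - 660/(-190 + 6) = 45 - 660/(-184) = 45 - 660*(-1)/184 = 45 - 132*(-5/184) = 45 + 165/46 = 2235/46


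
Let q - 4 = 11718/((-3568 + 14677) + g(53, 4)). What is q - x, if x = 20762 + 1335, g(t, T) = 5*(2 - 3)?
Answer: -122654477/5552 ≈ -22092.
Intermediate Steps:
g(t, T) = -5 (g(t, T) = 5*(-1) = -5)
q = 28067/5552 (q = 4 + 11718/((-3568 + 14677) - 5) = 4 + 11718/(11109 - 5) = 4 + 11718/11104 = 4 + 11718*(1/11104) = 4 + 5859/5552 = 28067/5552 ≈ 5.0553)
x = 22097
q - x = 28067/5552 - 1*22097 = 28067/5552 - 22097 = -122654477/5552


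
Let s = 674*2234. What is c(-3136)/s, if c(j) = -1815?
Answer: -1815/1505716 ≈ -0.0012054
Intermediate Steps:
s = 1505716
c(-3136)/s = -1815/1505716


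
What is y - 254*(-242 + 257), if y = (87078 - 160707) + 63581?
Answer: -13858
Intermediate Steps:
y = -10048 (y = -73629 + 63581 = -10048)
y - 254*(-242 + 257) = -10048 - 254*(-242 + 257) = -10048 - 254*15 = -10048 - 1*3810 = -10048 - 3810 = -13858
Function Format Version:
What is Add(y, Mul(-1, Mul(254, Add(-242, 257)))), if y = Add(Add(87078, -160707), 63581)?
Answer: -13858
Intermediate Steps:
y = -10048 (y = Add(-73629, 63581) = -10048)
Add(y, Mul(-1, Mul(254, Add(-242, 257)))) = Add(-10048, Mul(-1, Mul(254, Add(-242, 257)))) = Add(-10048, Mul(-1, Mul(254, 15))) = Add(-10048, Mul(-1, 3810)) = Add(-10048, -3810) = -13858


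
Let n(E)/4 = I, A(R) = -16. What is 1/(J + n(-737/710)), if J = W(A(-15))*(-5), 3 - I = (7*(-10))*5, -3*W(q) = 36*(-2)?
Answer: 1/1292 ≈ 0.00077399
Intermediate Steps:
W(q) = 24 (W(q) = -12*(-2) = -1/3*(-72) = 24)
I = 353 (I = 3 - 7*(-10)*5 = 3 - (-70)*5 = 3 - 1*(-350) = 3 + 350 = 353)
n(E) = 1412 (n(E) = 4*353 = 1412)
J = -120 (J = 24*(-5) = -120)
1/(J + n(-737/710)) = 1/(-120 + 1412) = 1/1292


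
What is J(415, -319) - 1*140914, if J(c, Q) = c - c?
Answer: -140914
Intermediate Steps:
J(c, Q) = 0
J(415, -319) - 1*140914 = 0 - 1*140914 = 0 - 140914 = -140914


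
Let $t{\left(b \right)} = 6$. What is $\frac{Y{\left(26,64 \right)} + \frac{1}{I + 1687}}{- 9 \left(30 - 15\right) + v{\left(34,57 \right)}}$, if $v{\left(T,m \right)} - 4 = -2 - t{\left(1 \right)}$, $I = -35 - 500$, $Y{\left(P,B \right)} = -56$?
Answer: $\frac{64511}{160128} \approx 0.40287$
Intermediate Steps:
$I = -535$ ($I = -35 - 500 = -535$)
$v{\left(T,m \right)} = -4$ ($v{\left(T,m \right)} = 4 - 8 = -4$)
$\frac{Y{\left(26,64 \right)} + \frac{1}{I + 1687}}{- 9 \left(30 - 15\right) + v{\left(34,57 \right)}} = \frac{-56 + \frac{1}{-535 + 1687}}{- 9 \left(30 - 15\right) - 4} = \frac{-56 + \frac{1}{1152}}{\left(-9\right) 15 - 4} = \frac{-56 + \frac{1}{1152}}{-135 - 4} = - \frac{64511}{1152 \left(-139\right)} = \left(- \frac{64511}{1152}\right) \left(- \frac{1}{139}\right) = \frac{64511}{160128}$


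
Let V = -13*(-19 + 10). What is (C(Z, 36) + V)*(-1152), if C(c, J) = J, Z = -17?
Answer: -176256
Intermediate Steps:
V = 117 (V = -13*(-9) = 117)
(C(Z, 36) + V)*(-1152) = (36 + 117)*(-1152) = 153*(-1152) = -176256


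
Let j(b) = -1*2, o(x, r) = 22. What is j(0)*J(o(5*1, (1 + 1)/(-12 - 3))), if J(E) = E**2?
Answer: -968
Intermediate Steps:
j(b) = -2
j(0)*J(o(5*1, (1 + 1)/(-12 - 3))) = -2*22**2 = -2*484 = -968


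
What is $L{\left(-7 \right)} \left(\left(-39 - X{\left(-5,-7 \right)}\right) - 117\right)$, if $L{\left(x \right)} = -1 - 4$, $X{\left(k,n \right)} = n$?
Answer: $745$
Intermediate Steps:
$L{\left(x \right)} = -5$ ($L{\left(x \right)} = -1 - 4 = -5$)
$L{\left(-7 \right)} \left(\left(-39 - X{\left(-5,-7 \right)}\right) - 117\right) = - 5 \left(\left(-39 - -7\right) - 117\right) = - 5 \left(\left(-39 + 7\right) - 117\right) = - 5 \left(-32 - 117\right) = \left(-5\right) \left(-149\right) = 745$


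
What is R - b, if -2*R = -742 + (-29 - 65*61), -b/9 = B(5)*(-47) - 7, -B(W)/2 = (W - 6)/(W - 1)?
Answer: 4187/2 ≈ 2093.5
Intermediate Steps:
B(W) = -2*(-6 + W)/(-1 + W) (B(W) = -2*(W - 6)/(W - 1) = -2*(-6 + W)/(-1 + W))
b = 549/2 (b = -9*((2*(6 - 1*5)/(-1 + 5))*(-47) - 7) = -9*((2*(6 - 5)/4)*(-47) - 7) = -9*((2*(1/4)*1)*(-47) - 7) = -9*((1/2)*(-47) - 7) = -9*(-47/2 - 7) = -9*(-61/2) = 549/2 ≈ 274.50)
R = 2368 (R = -(-742 + (-29 - 65*61))/2 = -(-742 + (-29 - 3965))/2 = -(-742 - 3994)/2 = -1/2*(-4736) = 2368)
R - b = 2368 - 1*549/2 = 2368 - 549/2 = 4187/2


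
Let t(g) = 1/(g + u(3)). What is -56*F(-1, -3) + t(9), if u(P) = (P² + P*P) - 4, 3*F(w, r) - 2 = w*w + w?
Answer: -2573/69 ≈ -37.290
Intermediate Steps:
F(w, r) = ⅔ + w/3 + w²/3 (F(w, r) = ⅔ + (w*w + w)/3 = ⅔ + (w² + w)/3 = ⅔ + (w + w²)/3 = ⅔ + (w/3 + w²/3) = ⅔ + w/3 + w²/3)
u(P) = -4 + 2*P² (u(P) = (P² + P²) - 4 = 2*P² - 4 = -4 + 2*P²)
t(g) = 1/(14 + g) (t(g) = 1/(g + (-4 + 2*3²)) = 1/(g + (-4 + 2*9)) = 1/(g + (-4 + 18)) = 1/(g + 14) = 1/(14 + g))
-56*F(-1, -3) + t(9) = -56*(⅔ + (⅓)*(-1) + (⅓)*(-1)²) + 1/(14 + 9) = -56*(⅔ - ⅓ + (⅓)*1) + 1/23 = -56*(⅔ - ⅓ + ⅓) + 1/23 = -56*⅔ + 1/23 = -112/3 + 1/23 = -2573/69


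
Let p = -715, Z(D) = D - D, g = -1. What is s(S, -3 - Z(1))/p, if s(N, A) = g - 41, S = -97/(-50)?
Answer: 42/715 ≈ 0.058741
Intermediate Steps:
Z(D) = 0
S = 97/50 (S = -97*(-1/50) = 97/50 ≈ 1.9400)
s(N, A) = -42 (s(N, A) = -1 - 41 = -42)
s(S, -3 - Z(1))/p = -42/(-715) = -42*(-1/715) = 42/715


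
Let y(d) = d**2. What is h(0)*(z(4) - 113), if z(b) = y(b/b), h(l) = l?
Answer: 0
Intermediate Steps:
z(b) = 1 (z(b) = (b/b)**2 = 1**2 = 1)
h(0)*(z(4) - 113) = 0*(1 - 113) = 0*(-112) = 0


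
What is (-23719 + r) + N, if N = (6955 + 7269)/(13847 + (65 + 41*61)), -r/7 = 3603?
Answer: -803237996/16413 ≈ -48939.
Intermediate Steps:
r = -25221 (r = -7*3603 = -25221)
N = 14224/16413 (N = 14224/(13847 + (65 + 2501)) = 14224/(13847 + 2566) = 14224/16413 ≈ 0.86663)
(-23719 + r) + N = (-23719 - 25221) + 14224/16413 = -48940 + 14224/16413 = -803237996/16413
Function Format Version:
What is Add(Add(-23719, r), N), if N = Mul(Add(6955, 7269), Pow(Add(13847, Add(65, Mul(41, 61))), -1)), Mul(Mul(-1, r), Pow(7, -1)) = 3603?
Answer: Rational(-803237996, 16413) ≈ -48939.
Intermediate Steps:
r = -25221 (r = Mul(-7, 3603) = -25221)
N = Rational(14224, 16413) (N = Mul(14224, Pow(Add(13847, Add(65, 2501)), -1)) = Mul(14224, Pow(Add(13847, 2566), -1)) = Mul(14224, Pow(16413, -1)) = Mul(14224, Rational(1, 16413)) = Rational(14224, 16413) ≈ 0.86663)
Add(Add(-23719, r), N) = Add(Add(-23719, -25221), Rational(14224, 16413)) = Add(-48940, Rational(14224, 16413)) = Rational(-803237996, 16413)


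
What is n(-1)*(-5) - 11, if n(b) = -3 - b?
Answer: -1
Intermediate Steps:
n(-1)*(-5) - 11 = (-3 - 1*(-1))*(-5) - 11 = (-3 + 1)*(-5) - 11 = -2*(-5) - 11 = 10 - 11 = -1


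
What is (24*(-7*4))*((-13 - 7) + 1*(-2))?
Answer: 14784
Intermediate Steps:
(24*(-7*4))*((-13 - 7) + 1*(-2)) = (24*(-28))*(-20 - 2) = -672*(-22) = 14784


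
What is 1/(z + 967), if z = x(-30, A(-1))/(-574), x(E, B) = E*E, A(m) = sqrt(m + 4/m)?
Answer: 287/277079 ≈ 0.0010358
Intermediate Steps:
x(E, B) = E**2
z = -450/287 (z = (-30)**2/(-574) = 900*(-1/574) = -450/287 ≈ -1.5679)
1/(z + 967) = 1/(-450/287 + 967) = 1/(277079/287) = 287/277079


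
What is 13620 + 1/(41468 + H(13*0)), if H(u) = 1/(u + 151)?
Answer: 85283931931/6261669 ≈ 13620.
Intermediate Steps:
H(u) = 1/(151 + u)
13620 + 1/(41468 + H(13*0)) = 13620 + 1/(41468 + 1/(151 + 13*0)) = 13620 + 1/(41468 + 1/(151 + 0)) = 13620 + 1/(41468 + 1/151) = 13620 + 1/(6261669/151) = 13620 + 151/6261669 = 85283931931/6261669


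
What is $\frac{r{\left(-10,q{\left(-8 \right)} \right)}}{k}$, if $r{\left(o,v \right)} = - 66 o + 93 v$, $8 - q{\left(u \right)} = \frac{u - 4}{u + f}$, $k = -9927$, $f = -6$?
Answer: $- \frac{1030}{7721} \approx -0.1334$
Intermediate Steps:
$q{\left(u \right)} = 8 - \frac{-4 + u}{-6 + u}$ ($q{\left(u \right)} = 8 - \frac{u - 4}{u - 6} = 8 - \frac{-4 + u}{-6 + u}$)
$\frac{r{\left(-10,q{\left(-8 \right)} \right)}}{k} = \frac{\left(-66\right) \left(-10\right) + 93 \frac{-44 + 7 \left(-8\right)}{-6 - 8}}{-9927} = \left(660 + 93 \frac{-44 - 56}{-14}\right) \left(- \frac{1}{9927}\right) = \left(660 + 93 \left(\left(- \frac{1}{14}\right) \left(-100\right)\right)\right) \left(- \frac{1}{9927}\right) = \left(660 + 93 \cdot \frac{50}{7}\right) \left(- \frac{1}{9927}\right) = \left(660 + \frac{4650}{7}\right) \left(- \frac{1}{9927}\right) = \frac{9270}{7} \left(- \frac{1}{9927}\right) = - \frac{1030}{7721}$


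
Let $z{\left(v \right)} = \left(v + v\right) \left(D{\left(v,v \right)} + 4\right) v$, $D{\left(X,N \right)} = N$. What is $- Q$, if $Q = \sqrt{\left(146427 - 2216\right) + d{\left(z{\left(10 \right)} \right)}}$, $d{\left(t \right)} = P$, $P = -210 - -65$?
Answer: $- \sqrt{144066} \approx -379.56$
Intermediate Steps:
$z{\left(v \right)} = 2 v^{2} \left(4 + v\right)$ ($z{\left(v \right)} = \left(v + v\right) \left(v + 4\right) v = 2 v \left(4 + v\right) v = 2 v^{2} \left(4 + v\right)$)
$P = -145$ ($P = -210 + 65 = -145$)
$d{\left(t \right)} = -145$
$Q = \sqrt{144066}$ ($Q = \sqrt{\left(146427 - 2216\right) - 145} = \sqrt{144211 - 145} = \sqrt{144066} \approx 379.56$)
$- Q = - \sqrt{144066}$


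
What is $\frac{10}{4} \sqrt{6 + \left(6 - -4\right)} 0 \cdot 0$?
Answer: $0$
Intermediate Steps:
$\frac{10}{4} \sqrt{6 + \left(6 - -4\right)} 0 \cdot 0 = 10 \cdot \frac{1}{4} \sqrt{6 + \left(6 + 4\right)} 0 = \frac{5 \sqrt{6 + 10}}{2} \cdot 0 = \frac{5 \sqrt{16}}{2} \cdot 0 = \frac{5}{2} \cdot 4 \cdot 0 = 10 \cdot 0 = 0$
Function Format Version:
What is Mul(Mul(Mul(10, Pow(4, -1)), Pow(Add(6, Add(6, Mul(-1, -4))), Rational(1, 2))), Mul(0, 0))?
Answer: 0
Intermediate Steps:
Mul(Mul(Mul(10, Pow(4, -1)), Pow(Add(6, Add(6, Mul(-1, -4))), Rational(1, 2))), Mul(0, 0)) = Mul(Mul(Mul(10, Rational(1, 4)), Pow(Add(6, Add(6, 4)), Rational(1, 2))), 0) = Mul(Mul(Rational(5, 2), Pow(Add(6, 10), Rational(1, 2))), 0) = Mul(Mul(Rational(5, 2), Pow(16, Rational(1, 2))), 0) = Mul(Mul(Rational(5, 2), 4), 0) = Mul(10, 0) = 0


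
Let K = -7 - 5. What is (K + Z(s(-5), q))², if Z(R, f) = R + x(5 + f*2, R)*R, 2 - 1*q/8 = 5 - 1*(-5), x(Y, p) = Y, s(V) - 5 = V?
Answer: 144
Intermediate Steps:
s(V) = 5 + V
K = -12
q = -64 (q = 16 - 8*(5 - 1*(-5)) = 16 - 8*(5 + 5) = 16 - 8*10 = 16 - 80 = -64)
Z(R, f) = R + R*(5 + 2*f) (Z(R, f) = R + (5 + f*2)*R = R + (5 + 2*f)*R = R + R*(5 + 2*f))
(K + Z(s(-5), q))² = (-12 + 2*(5 - 5)*(3 - 64))² = (-12 + 2*0*(-61))² = (-12 + 0)² = (-12)² = 144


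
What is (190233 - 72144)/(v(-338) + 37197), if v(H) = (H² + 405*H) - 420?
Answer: 118089/14131 ≈ 8.3567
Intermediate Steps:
v(H) = -420 + H² + 405*H
(190233 - 72144)/(v(-338) + 37197) = (190233 - 72144)/((-420 + (-338)² + 405*(-338)) + 37197) = 118089/((-420 + 114244 - 136890) + 37197) = 118089/(-23066 + 37197) = 118089/14131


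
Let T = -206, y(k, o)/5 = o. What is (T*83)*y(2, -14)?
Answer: 1196860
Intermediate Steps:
y(k, o) = 5*o
(T*83)*y(2, -14) = (-206*83)*(5*(-14)) = -17098*(-70) = 1196860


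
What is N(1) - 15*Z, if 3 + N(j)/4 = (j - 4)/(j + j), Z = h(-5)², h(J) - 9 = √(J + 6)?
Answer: -1518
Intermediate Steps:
h(J) = 9 + √(6 + J) (h(J) = 9 + √(J + 6) = 9 + √(6 + J))
Z = 100 (Z = (9 + √(6 - 5))² = (9 + √1)² = (9 + 1)² = 10² = 100)
N(j) = -12 + 2*(-4 + j)/j (N(j) = -12 + 4*((j - 4)/(j + j)) = -12 + 4*((-4 + j)/((2*j))) = -12 + 4*((-4 + j)*(1/(2*j))) = -12 + 4*((-4 + j)/(2*j)) = -12 + 2*(-4 + j)/j)
N(1) - 15*Z = (-10 - 8/1) - 15*100 = (-10 - 8*1) - 1500 = (-10 - 8) - 1500 = -18 - 1500 = -1518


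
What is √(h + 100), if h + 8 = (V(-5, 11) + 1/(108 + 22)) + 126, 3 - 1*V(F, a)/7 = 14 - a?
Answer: 3*√409370/130 ≈ 14.765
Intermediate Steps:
V(F, a) = -77 + 7*a (V(F, a) = 21 - 7*(14 - a) = 21 + (-98 + 7*a) = -77 + 7*a)
h = 15341/130 (h = -8 + (((-77 + 7*11) + 1/(108 + 22)) + 126) = -8 + (((-77 + 77) + 1/130) + 126) = -8 + ((0 + 1/130) + 126) = -8 + (1/130 + 126) = -8 + 16381/130 = 15341/130 ≈ 118.01)
√(h + 100) = √(15341/130 + 100) = √(28341/130) = 3*√409370/130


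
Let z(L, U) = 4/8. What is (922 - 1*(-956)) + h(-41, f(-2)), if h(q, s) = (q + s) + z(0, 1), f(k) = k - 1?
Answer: 3669/2 ≈ 1834.5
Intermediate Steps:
z(L, U) = ½ (z(L, U) = 4*(⅛) = ½)
f(k) = -1 + k
h(q, s) = ½ + q + s (h(q, s) = (q + s) + ½ = ½ + q + s)
(922 - 1*(-956)) + h(-41, f(-2)) = (922 - 1*(-956)) + (½ - 41 + (-1 - 2)) = (922 + 956) + (½ - 41 - 3) = 1878 - 87/2 = 3669/2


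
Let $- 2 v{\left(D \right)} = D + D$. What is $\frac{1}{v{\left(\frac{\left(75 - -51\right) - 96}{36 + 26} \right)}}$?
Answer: $- \frac{31}{15} \approx -2.0667$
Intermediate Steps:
$v{\left(D \right)} = - D$ ($v{\left(D \right)} = - \frac{D + D}{2} = - \frac{2 D}{2} = - D$)
$\frac{1}{v{\left(\frac{\left(75 - -51\right) - 96}{36 + 26} \right)}} = \frac{1}{\left(-1\right) \frac{\left(75 - -51\right) - 96}{36 + 26}} = \frac{1}{\left(-1\right) \frac{\left(75 + 51\right) - 96}{62}} = \frac{1}{\left(-1\right) \left(126 - 96\right) \frac{1}{62}} = \frac{1}{\left(-1\right) 30 \cdot \frac{1}{62}} = \frac{1}{\left(-1\right) \frac{15}{31}} = \frac{1}{- \frac{15}{31}} = - \frac{31}{15}$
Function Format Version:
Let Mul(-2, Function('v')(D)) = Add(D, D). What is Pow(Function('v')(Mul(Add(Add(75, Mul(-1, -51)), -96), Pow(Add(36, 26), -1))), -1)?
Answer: Rational(-31, 15) ≈ -2.0667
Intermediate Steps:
Function('v')(D) = Mul(-1, D) (Function('v')(D) = Mul(Rational(-1, 2), Add(D, D)) = Mul(Rational(-1, 2), Mul(2, D)) = Mul(-1, D))
Pow(Function('v')(Mul(Add(Add(75, Mul(-1, -51)), -96), Pow(Add(36, 26), -1))), -1) = Pow(Mul(-1, Mul(Add(Add(75, Mul(-1, -51)), -96), Pow(Add(36, 26), -1))), -1) = Pow(Mul(-1, Mul(Add(Add(75, 51), -96), Pow(62, -1))), -1) = Pow(Mul(-1, Mul(Add(126, -96), Rational(1, 62))), -1) = Pow(Mul(-1, Mul(30, Rational(1, 62))), -1) = Pow(Mul(-1, Rational(15, 31)), -1) = Pow(Rational(-15, 31), -1) = Rational(-31, 15)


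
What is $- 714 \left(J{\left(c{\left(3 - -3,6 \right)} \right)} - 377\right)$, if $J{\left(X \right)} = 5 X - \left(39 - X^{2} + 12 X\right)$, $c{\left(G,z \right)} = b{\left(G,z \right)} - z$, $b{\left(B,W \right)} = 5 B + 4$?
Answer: $-122808$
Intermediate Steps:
$b{\left(B,W \right)} = 4 + 5 B$
$c{\left(G,z \right)} = 4 - z + 5 G$ ($c{\left(G,z \right)} = \left(4 + 5 G\right) - z = 4 - z + 5 G$)
$J{\left(X \right)} = -39 + X^{2} - 7 X$ ($J{\left(X \right)} = 5 X - \left(39 - X^{2} + 12 X\right) = -39 + X^{2} - 7 X$)
$- 714 \left(J{\left(c{\left(3 - -3,6 \right)} \right)} - 377\right) = - 714 \left(\left(-39 + \left(4 - 6 + 5 \left(3 - -3\right)\right)^{2} - 7 \left(4 - 6 + 5 \left(3 - -3\right)\right)\right) - 377\right) = - 714 \left(\left(-39 + \left(4 - 6 + 5 \left(3 + 3\right)\right)^{2} - 7 \left(4 - 6 + 5 \left(3 + 3\right)\right)\right) - 377\right) = - 714 \left(\left(-39 + \left(4 - 6 + 5 \cdot 6\right)^{2} - 7 \left(4 - 6 + 5 \cdot 6\right)\right) - 377\right) = - 714 \left(\left(-39 + \left(4 - 6 + 30\right)^{2} - 7 \left(4 - 6 + 30\right)\right) - 377\right) = - 714 \left(\left(-39 + 28^{2} - 196\right) - 377\right) = - 714 \left(\left(-39 + 784 - 196\right) - 377\right) = - 714 \left(549 - 377\right) = \left(-714\right) 172 = -122808$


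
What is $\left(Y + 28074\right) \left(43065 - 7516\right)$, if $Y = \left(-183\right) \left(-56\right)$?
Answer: $1362308778$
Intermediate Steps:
$Y = 10248$
$\left(Y + 28074\right) \left(43065 - 7516\right) = \left(10248 + 28074\right) \left(43065 - 7516\right) = 38322 \left(43065 - 7516\right) = 38322 \cdot 35549 = 1362308778$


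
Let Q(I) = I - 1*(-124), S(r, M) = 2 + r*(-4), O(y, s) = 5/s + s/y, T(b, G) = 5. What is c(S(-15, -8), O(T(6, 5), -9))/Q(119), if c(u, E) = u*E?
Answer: -6572/10935 ≈ -0.60101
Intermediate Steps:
S(r, M) = 2 - 4*r
c(u, E) = E*u
Q(I) = 124 + I (Q(I) = I + 124 = 124 + I)
c(S(-15, -8), O(T(6, 5), -9))/Q(119) = ((5/(-9) - 9/5)*(2 - 4*(-15)))/(124 + 119) = ((5*(-⅑) - 9*⅕)*(2 + 60))/243 = ((-5/9 - 9/5)*62)*(1/243) = -106/45*62*(1/243) = -6572/45*1/243 = -6572/10935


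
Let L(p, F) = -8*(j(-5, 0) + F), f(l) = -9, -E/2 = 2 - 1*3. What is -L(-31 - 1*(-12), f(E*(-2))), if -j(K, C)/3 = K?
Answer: 48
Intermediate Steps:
E = 2 (E = -2*(2 - 1*3) = -2*(2 - 3) = -2*(-1) = 2)
j(K, C) = -3*K
L(p, F) = -120 - 8*F (L(p, F) = -8*(-3*(-5) + F) = -8*(15 + F) = -120 - 8*F)
-L(-31 - 1*(-12), f(E*(-2))) = -(-120 - 8*(-9)) = -(-120 + 72) = -1*(-48) = 48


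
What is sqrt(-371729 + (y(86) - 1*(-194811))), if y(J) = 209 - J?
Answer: I*sqrt(176795) ≈ 420.47*I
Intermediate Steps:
sqrt(-371729 + (y(86) - 1*(-194811))) = sqrt(-371729 + ((209 - 1*86) - 1*(-194811))) = sqrt(-371729 + ((209 - 86) + 194811)) = sqrt(-371729 + (123 + 194811)) = sqrt(-371729 + 194934) = sqrt(-176795) = I*sqrt(176795)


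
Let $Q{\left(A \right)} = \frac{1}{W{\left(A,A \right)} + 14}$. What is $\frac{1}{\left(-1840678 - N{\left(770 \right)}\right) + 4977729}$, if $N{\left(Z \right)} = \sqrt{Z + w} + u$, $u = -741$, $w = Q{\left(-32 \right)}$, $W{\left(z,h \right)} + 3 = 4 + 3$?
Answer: $\frac{56480256}{177223295420891} + \frac{3 \sqrt{27722}}{177223295420891} \approx 3.187 \cdot 10^{-7}$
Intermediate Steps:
$W{\left(z,h \right)} = 4$ ($W{\left(z,h \right)} = -3 + \left(4 + 3\right) = -3 + 7 = 4$)
$Q{\left(A \right)} = \frac{1}{18}$ ($Q{\left(A \right)} = \frac{1}{4 + 14} = \frac{1}{18}$)
$w = \frac{1}{18} \approx 0.055556$
$N{\left(Z \right)} = -741 + \sqrt{\frac{1}{18} + Z}$ ($N{\left(Z \right)} = \sqrt{Z + \frac{1}{18}} - 741 = \sqrt{\frac{1}{18} + Z} - 741 = -741 + \sqrt{\frac{1}{18} + Z}$)
$\frac{1}{\left(-1840678 - N{\left(770 \right)}\right) + 4977729} = \frac{1}{\left(-1840678 - \left(-741 + \frac{\sqrt{2 + 36 \cdot 770}}{6}\right)\right) + 4977729} = \frac{1}{\left(-1840678 - \left(-741 + \frac{\sqrt{2 + 27720}}{6}\right)\right) + 4977729} = \frac{1}{\left(-1840678 - \left(-741 + \frac{\sqrt{27722}}{6}\right)\right) + 4977729} = \frac{1}{\left(-1840678 + \left(741 - \frac{\sqrt{27722}}{6}\right)\right) + 4977729} = \frac{1}{\left(-1839937 - \frac{\sqrt{27722}}{6}\right) + 4977729} = \frac{1}{3137792 - \frac{\sqrt{27722}}{6}}$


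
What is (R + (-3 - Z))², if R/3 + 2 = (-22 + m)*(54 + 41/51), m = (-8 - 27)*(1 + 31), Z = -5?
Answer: 10188595873764/289 ≈ 3.5255e+10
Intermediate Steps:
m = -1120 (m = -35*32 = -1120)
R = -3191992/17 (R = -6 + 3*((-22 - 1120)*(54 + 41/51)) = -6 + 3*(-1142*(54 + 41*(1/51))) = -6 + 3*(-1142*(54 + 41/51)) = -6 + 3*(-1142*2795/51) = -6 + 3*(-3191890/51) = -6 - 3191890/17 = -3191992/17 ≈ -1.8776e+5)
(R + (-3 - Z))² = (-3191992/17 + (-3 - 1*(-5)))² = (-3191992/17 + (-3 + 5))² = (-3191992/17 + 2)² = (-3191958/17)² = 10188595873764/289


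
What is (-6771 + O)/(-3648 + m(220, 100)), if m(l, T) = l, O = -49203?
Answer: 27987/1714 ≈ 16.328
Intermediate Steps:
(-6771 + O)/(-3648 + m(220, 100)) = (-6771 - 49203)/(-3648 + 220) = -55974/(-3428) = -55974*(-1/3428) = 27987/1714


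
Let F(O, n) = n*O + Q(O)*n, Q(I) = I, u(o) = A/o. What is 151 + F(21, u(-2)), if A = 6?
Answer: 25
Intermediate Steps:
u(o) = 6/o
F(O, n) = 2*O*n (F(O, n) = n*O + O*n = O*n + O*n = 2*O*n)
151 + F(21, u(-2)) = 151 + 2*21*(6/(-2)) = 151 + 2*21*(6*(-½)) = 151 + 2*21*(-3) = 151 - 126 = 25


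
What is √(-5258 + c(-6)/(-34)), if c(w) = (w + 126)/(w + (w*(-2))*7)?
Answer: 2*I*√64202047/221 ≈ 72.512*I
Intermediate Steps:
c(w) = -(126 + w)/(13*w) (c(w) = (126 + w)/(w - 2*w*7) = (126 + w)/(w - 14*w) = (126 + w)/((-13*w)) = (126 + w)*(-1/(13*w)) = -(126 + w)/(13*w))
√(-5258 + c(-6)/(-34)) = √(-5258 + ((1/13)*(-126 - 1*(-6))/(-6))/(-34)) = √(-5258 + ((1/13)*(-⅙)*(-126 + 6))*(-1/34)) = √(-5258 + ((1/13)*(-⅙)*(-120))*(-1/34)) = √(-5258 + (20/13)*(-1/34)) = √(-5258 - 10/221) = √(-1162028/221) = 2*I*√64202047/221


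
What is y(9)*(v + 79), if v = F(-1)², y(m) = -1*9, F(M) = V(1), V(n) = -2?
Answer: -747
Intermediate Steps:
F(M) = -2
y(m) = -9
v = 4 (v = (-2)² = 4)
y(9)*(v + 79) = -9*(4 + 79) = -9*83 = -747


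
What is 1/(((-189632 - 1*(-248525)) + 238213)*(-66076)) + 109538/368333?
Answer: 2150403577653795/7230957303434648 ≈ 0.29739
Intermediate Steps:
1/(((-189632 - 1*(-248525)) + 238213)*(-66076)) + 109538/368333 = -1/66076/((-189632 + 248525) + 238213) + 109538*(1/368333) = -1/66076/(58893 + 238213) + 109538/368333 = -1/66076/297106 + 109538/368333 = (1/297106)*(-1/66076) + 109538/368333 = -1/19631576056 + 109538/368333 = 2150403577653795/7230957303434648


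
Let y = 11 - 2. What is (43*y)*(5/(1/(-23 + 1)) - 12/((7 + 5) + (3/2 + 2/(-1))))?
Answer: -988398/23 ≈ -42974.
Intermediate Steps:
y = 9
(43*y)*(5/(1/(-23 + 1)) - 12/((7 + 5) + (3/2 + 2/(-1)))) = (43*9)*(5/(1/(-23 + 1)) - 12/((7 + 5) + (3/2 + 2/(-1)))) = 387*(5/(1/(-22)) - 12/(12 + (3*(1/2) + 2*(-1)))) = 387*(5/(-1/22) - 12/(12 + (3/2 - 2))) = 387*(5*(-22) - 12/(12 - 1/2)) = 387*(-110 - 12/23/2) = 387*(-110 - 12*2/23) = 387*(-110 - 24/23) = 387*(-2554/23) = -988398/23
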